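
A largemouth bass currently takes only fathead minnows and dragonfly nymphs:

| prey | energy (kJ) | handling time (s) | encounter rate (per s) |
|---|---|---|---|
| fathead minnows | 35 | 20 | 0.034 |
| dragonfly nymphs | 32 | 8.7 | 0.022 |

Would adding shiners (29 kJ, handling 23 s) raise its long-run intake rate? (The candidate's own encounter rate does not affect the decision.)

On fathead minnows and dragonfly nymphs alone, R = ΣλE/(1+Σλh) = 1.894/1.871 = 1.012 kJ/s.
shiners: E/h = 29/23 = 1.261 kJ/s.
1.261 > 1.012, so adding shiners raises the average — include it.

Yes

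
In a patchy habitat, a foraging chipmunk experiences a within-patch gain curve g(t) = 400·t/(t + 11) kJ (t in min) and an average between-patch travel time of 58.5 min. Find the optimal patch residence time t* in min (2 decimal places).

Optimal t* satisfies g'(t*) = g(t*)/(T + t*).
g'(t) = 400·11/(t + 11)². Setting 400·11/(t+11)² = 400t/[(t+11)(58.5+t)] gives 11(58.5+t) = t(t+11), so t² = 11×58.5 = 643.5.
t* = √643.5 = 25.37 min.

25.37 min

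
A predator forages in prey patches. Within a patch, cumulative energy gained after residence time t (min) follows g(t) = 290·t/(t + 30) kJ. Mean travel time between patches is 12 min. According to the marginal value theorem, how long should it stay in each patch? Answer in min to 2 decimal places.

18.97 min

By the marginal value theorem, leave when the instantaneous gain rate g'(t) equals the habitat-wide average g(t)/(T + t).
g'(t) = 290·30/(t + 30)². Setting 290·30/(t+30)² = 290t/[(t+30)(12+t)] gives 30(12+t) = t(t+30), so t² = 30×12 = 360.
t* = √360 = 18.97 min.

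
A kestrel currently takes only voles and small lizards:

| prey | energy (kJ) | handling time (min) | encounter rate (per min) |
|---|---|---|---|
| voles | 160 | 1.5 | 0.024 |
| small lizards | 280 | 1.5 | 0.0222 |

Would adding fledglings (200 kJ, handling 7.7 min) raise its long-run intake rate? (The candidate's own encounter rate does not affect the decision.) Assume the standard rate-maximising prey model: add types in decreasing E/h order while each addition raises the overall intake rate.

Yes

Current rate: (0.024×160 + 0.0222×280)/(1 + 0.024×1.5 + 0.0222×1.5) = 9.404 kJ/min.
fledglings: E/h = 200/7.7 = 25.97 kJ/min.
Since 25.97 > R, including fledglings increases the long-run rate.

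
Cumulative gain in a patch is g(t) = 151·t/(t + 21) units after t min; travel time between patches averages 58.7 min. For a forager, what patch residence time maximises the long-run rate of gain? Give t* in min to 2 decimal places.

Maximise g(t)/(T+t): set derivative to zero → g'(t)(T+t) = g(t).
g'(t) = 151·21/(t + 21)². Setting 151·21/(t+21)² = 151t/[(t+21)(58.7+t)] gives 21(58.7+t) = t(t+21), so t² = 21×58.7 = 1233.
t* = √1233 = 35.11 min.

35.11 min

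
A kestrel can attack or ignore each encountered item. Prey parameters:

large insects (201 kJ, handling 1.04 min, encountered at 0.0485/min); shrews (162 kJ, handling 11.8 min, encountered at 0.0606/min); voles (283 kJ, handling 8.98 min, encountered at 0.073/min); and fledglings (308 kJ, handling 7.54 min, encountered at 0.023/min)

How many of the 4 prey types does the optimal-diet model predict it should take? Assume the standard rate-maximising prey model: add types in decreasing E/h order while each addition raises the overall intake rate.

3

Rank by E/h (kJ/min): large insects 193, fledglings 40.8, voles 31.5, shrews 13.7. Include each in turn until the next type's E/h falls below the running intake rate.
Rate on top 1: 9.28. fledglings: 40.8 > 9.28 → include.
Rate on top 2: 13.75. voles: 31.5 > 13.75 → include.
Rate on top 3: 19.95. shrews: 13.7 < 19.95 → exclude; stop.
Optimal diet: large insects, fledglings, voles — 3 of 4 types.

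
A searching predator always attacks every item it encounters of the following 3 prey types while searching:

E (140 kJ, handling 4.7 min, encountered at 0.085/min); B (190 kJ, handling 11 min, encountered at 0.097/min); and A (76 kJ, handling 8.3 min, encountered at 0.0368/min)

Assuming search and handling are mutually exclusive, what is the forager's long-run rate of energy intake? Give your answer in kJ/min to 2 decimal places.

11.95 kJ/min

R = (0.085×140 + 0.097×190 + 0.0368×76) / (1 + 0.085×4.7 + 0.097×11 + 0.0368×8.3) = 33.13/2.772 = 11.95 kJ/min.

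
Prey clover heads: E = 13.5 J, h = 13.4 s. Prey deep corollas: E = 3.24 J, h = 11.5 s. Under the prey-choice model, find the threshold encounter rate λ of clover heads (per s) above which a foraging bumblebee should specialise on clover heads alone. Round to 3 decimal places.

At the threshold, the rate on clover heads alone equals the profitability of deep corollas: λ·13.5/(1 + λ·13.4) = 3.24/11.5 = 0.2817.
Rearranging, λ(13.5 − 0.2817×13.4) = 0.2817, so λ = 0.2817/9.725 = 0.02897 per s.

0.029 per s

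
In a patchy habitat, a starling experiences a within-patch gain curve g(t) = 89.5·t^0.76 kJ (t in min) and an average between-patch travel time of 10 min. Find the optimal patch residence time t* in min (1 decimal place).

31.7 min

Optimal t* satisfies g'(t*) = g(t*)/(T + t*).
g'(t) = 0.76·89.5·t^-0.24. Setting 0.76·89.5·t^-0.24 = 89.5·t^0.76/(10+t) gives 0.76(10+t) = t, so 0.24·t = 0.76×10.
t* = 0.76×10/0.24 = 31.67 min.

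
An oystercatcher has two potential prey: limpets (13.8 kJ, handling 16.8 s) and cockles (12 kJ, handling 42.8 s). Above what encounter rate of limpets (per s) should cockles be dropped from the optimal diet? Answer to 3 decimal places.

At the threshold, the rate on limpets alone equals the profitability of cockles: λ·13.8/(1 + λ·16.8) = 12/42.8 = 0.2804.
Rearranging, λ(13.8 − 0.2804×16.8) = 0.2804, so λ = 0.2804/9.09 = 0.03085 per s.

0.031 per s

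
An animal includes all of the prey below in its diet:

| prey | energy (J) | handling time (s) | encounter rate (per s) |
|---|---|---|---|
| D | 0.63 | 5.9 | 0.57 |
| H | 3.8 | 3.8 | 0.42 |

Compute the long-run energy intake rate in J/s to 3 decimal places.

Energy encountered per unit search time: 0.57×0.63 + 0.42×3.8 = 1.955 J/s.
Handling time per unit search time: 0.57×5.9 + 0.42×3.8 = 4.959.
Rate = 1.955/(1 + 4.959) = 0.3281 J/s.

0.328 J/s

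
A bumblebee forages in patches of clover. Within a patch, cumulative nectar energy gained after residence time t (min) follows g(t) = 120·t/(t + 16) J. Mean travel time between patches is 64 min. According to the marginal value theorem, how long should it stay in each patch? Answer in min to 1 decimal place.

32.0 min

By the marginal value theorem, leave when the instantaneous gain rate g'(t) equals the habitat-wide average g(t)/(T + t).
g'(t) = 120·16/(t + 16)². Setting 120·16/(t+16)² = 120t/[(t+16)(64+t)] gives 16(64+t) = t(t+16), so t² = 16×64 = 1024.
t* = √1024 = 32 min.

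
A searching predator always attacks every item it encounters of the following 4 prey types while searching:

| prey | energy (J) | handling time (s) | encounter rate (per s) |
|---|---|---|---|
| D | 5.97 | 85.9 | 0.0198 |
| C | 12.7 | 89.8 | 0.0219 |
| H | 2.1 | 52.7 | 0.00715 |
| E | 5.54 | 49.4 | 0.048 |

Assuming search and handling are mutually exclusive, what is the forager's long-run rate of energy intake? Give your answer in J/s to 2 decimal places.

0.09 J/s

R = (0.0198×5.97 + 0.0219×12.7 + 0.00715×2.1 + 0.048×5.54) / (1 + 0.0198×85.9 + 0.0219×89.8 + 0.00715×52.7 + 0.048×49.4) = 0.6773/7.415 = 0.09133 J/s.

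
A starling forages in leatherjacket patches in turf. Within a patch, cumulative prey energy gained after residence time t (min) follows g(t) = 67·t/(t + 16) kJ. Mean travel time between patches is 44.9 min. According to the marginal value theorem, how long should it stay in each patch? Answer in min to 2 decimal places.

26.80 min

By the marginal value theorem, leave when the instantaneous gain rate g'(t) equals the habitat-wide average g(t)/(T + t).
g'(t) = 67·16/(t + 16)². Setting 67·16/(t+16)² = 67t/[(t+16)(44.9+t)] gives 16(44.9+t) = t(t+16), so t² = 16×44.9 = 718.4.
t* = √718.4 = 26.8 min.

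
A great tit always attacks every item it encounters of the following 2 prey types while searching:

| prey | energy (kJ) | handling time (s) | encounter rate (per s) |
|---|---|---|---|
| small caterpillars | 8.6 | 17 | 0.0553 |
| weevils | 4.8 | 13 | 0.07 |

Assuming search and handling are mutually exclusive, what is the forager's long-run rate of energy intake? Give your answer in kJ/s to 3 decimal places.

0.285 kJ/s

Energy encountered per unit search time: 0.0553×8.6 + 0.07×4.8 = 0.8116 kJ/s.
Handling time per unit search time: 0.0553×17 + 0.07×13 = 1.85.
Rate = 0.8116/(1 + 1.85) = 0.2848 kJ/s.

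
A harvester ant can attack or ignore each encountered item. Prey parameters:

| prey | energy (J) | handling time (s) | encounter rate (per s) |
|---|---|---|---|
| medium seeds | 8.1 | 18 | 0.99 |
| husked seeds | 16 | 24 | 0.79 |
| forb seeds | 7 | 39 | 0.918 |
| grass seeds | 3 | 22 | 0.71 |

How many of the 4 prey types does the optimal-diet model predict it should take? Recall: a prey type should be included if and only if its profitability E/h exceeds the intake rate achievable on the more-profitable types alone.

1

E/h in descending order: husked seeds 0.667, medium seeds 0.45, forb seeds 0.179, grass seeds 0.136 J/s. The optimal diet is the largest prefix of this list for which every included type satisfies E_i/h_i > R on the types above it.
Rate on top 1: 0.6333. medium seeds: 0.45 < 0.6333 → exclude; stop.
Optimal diet: husked seeds — 1 of 4 types.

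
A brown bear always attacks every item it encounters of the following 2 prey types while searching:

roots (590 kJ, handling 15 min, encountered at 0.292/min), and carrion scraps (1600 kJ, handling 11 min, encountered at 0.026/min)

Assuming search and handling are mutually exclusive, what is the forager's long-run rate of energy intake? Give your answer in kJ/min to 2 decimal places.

R = Σλ_iE_i / (1 + Σλ_ih_i)
Numerator: 0.292×590 + 0.026×1600 = 213.9
Denominator: 1 + 0.292×15 + 0.026×11 = 5.666
R = 213.9/5.666 = 37.75 kJ/min

37.75 kJ/min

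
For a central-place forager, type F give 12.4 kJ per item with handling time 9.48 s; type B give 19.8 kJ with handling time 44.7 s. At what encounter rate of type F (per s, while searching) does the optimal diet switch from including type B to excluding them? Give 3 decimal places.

0.054 per s

Drop type B once their profitability E₂/h₂ falls below the rate achievable on type F alone: E₂/h₂ = λE₁/(1 + λh₁).
Solve for λ: λE₁h₂ = E₂(1 + λh₁) → λ(E₁h₂ − E₂h₁) = E₂ → λ = E₂/(E₁h₂ − E₂h₁).
λ = 19.8/(12.4×44.7 − 19.8×9.48) = 19.8/366.6 = 0.05401 per s.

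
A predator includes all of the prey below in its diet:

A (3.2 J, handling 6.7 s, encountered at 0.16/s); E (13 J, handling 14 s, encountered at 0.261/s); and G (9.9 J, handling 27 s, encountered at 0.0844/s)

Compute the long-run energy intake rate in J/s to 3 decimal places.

R = (0.16×3.2 + 0.261×13 + 0.0844×9.9) / (1 + 0.16×6.7 + 0.261×14 + 0.0844×27) = 4.741/8.005 = 0.5922 J/s.

0.592 J/s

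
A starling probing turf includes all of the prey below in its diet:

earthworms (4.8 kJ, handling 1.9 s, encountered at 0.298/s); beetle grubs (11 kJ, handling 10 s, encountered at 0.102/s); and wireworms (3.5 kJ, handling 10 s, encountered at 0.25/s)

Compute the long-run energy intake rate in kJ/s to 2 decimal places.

0.67 kJ/s

R = Σλ_iE_i / (1 + Σλ_ih_i)
Numerator: 0.298×4.8 + 0.102×11 + 0.25×3.5 = 3.427
Denominator: 1 + 0.298×1.9 + 0.102×10 + 0.25×10 = 5.086
R = 3.427/5.086 = 0.6739 kJ/s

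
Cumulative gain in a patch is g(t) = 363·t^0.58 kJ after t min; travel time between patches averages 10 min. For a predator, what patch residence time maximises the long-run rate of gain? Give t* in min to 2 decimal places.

Optimal t* satisfies g'(t*) = g(t*)/(T + t*).
g'(t) = 0.58·363·t^-0.42. Setting 0.58·363·t^-0.42 = 363·t^0.58/(10+t) gives 0.58(10+t) = t, so 0.42·t = 0.58×10.
t* = 0.58×10/0.42 = 13.81 min.

13.81 min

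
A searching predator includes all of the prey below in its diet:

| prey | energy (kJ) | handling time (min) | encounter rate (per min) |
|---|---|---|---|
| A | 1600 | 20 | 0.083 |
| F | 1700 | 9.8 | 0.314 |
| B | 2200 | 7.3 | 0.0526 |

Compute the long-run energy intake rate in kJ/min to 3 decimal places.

R = Σλ_iE_i / (1 + Σλ_ih_i)
Numerator: 0.083×1600 + 0.314×1700 + 0.0526×2200 = 782.3
Denominator: 1 + 0.083×20 + 0.314×9.8 + 0.0526×7.3 = 6.121
R = 782.3/6.121 = 127.8 kJ/min

127.805 kJ/min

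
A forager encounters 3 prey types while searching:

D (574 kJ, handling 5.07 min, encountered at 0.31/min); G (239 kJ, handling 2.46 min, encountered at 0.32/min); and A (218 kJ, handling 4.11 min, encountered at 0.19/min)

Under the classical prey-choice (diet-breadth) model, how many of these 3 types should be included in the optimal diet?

Rank by E/h (kJ/min): D 113, G 97.2, A 53. Include each in turn until the next type's E/h falls below the running intake rate.
Rate on top 1: 69.19. G: 97.2 > 69.19 → include.
Rate on top 2: 75.75. A: 53 < 75.75 → exclude; stop.
Optimal diet: D, G — 2 of 3 types.

2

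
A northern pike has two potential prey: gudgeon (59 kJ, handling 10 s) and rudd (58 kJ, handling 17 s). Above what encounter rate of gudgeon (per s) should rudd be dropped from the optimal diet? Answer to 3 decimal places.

0.137 per s

At the threshold, the rate on gudgeon alone equals the profitability of rudd: λ·59/(1 + λ·10) = 58/17 = 3.412.
Rearranging, λ(59 − 3.412×10) = 3.412, so λ = 3.412/24.88 = 0.1371 per s.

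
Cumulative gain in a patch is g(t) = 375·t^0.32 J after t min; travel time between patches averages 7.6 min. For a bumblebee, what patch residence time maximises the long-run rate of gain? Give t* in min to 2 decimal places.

Maximise g(t)/(T+t): set derivative to zero → g'(t)(T+t) = g(t).
g'(t) = 0.32·375·t^-0.68. Setting 0.32·375·t^-0.68 = 375·t^0.32/(7.6+t) gives 0.32(7.6+t) = t, so 0.68·t = 0.32×7.6.
t* = 0.32×7.6/0.68 = 3.576 min.

3.58 min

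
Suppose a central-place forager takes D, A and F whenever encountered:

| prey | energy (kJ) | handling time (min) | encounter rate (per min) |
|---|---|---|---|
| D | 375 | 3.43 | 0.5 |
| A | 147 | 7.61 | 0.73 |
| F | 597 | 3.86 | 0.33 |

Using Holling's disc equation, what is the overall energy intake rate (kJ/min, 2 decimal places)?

R = (0.5×375 + 0.73×147 + 0.33×597) / (1 + 0.5×3.43 + 0.73×7.61 + 0.33×3.86) = 491.8/9.544 = 51.53 kJ/min.

51.53 kJ/min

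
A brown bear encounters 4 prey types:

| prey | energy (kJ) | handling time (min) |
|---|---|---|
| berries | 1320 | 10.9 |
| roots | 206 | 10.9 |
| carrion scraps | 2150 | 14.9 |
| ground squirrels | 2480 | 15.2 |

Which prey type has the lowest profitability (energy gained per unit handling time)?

roots

In descending order of E/h:
ground squirrels: 2480/15.2 = 163 kJ/min
carrion scraps: 2150/14.9 = 144 kJ/min
berries: 1320/10.9 = 121 kJ/min
roots: 206/10.9 = 18.9 kJ/min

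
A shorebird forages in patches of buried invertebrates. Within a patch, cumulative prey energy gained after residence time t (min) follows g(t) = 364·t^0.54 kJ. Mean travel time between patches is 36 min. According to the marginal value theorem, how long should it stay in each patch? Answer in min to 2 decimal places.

42.26 min

By the marginal value theorem, leave when the instantaneous gain rate g'(t) equals the habitat-wide average g(t)/(T + t).
g'(t) = 0.54·364·t^-0.46. Setting 0.54·364·t^-0.46 = 364·t^0.54/(36+t) gives 0.54(36+t) = t, so 0.46·t = 0.54×36.
t* = 0.54×36/0.46 = 42.26 min.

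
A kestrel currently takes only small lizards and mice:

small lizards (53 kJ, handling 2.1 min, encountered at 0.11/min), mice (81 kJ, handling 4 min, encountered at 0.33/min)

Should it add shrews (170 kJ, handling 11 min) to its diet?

On small lizards and mice alone, R = ΣλE/(1+Σλh) = 32.56/2.551 = 12.76 kJ/min.
shrews: E/h = 170/11 = 15.45 kJ/min.
15.45 > 12.76, so adding shrews raises the average — include it.

Yes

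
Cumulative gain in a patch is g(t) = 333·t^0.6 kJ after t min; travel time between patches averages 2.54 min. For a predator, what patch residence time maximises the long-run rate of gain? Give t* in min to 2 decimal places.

Optimal t* satisfies g'(t*) = g(t*)/(T + t*).
g'(t) = 0.6·333·t^-0.4. Setting 0.6·333·t^-0.4 = 333·t^0.6/(2.54+t) gives 0.6(2.54+t) = t, so 0.40·t = 0.6×2.54.
t* = 0.6×2.54/0.40 = 3.81 min.

3.81 min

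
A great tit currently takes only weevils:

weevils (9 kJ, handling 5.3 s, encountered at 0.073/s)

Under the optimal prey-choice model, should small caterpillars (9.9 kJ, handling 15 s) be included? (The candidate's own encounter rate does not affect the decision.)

Intake rate on the current diet: R = (0.073×9) / (1 + 0.073×5.3) = 0.657/1.387 = 0.4737 kJ/s.
Profitability of small caterpillars: 9.9/15 = 0.66 kJ/s.
Since 0.66 > R, including small caterpillars increases the long-run rate.

Yes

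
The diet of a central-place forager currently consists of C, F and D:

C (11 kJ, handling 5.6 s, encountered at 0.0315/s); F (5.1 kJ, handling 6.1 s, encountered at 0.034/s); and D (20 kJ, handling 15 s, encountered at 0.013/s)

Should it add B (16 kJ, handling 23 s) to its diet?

Yes

Current rate: (0.0315×11 + 0.034×5.1 + 0.013×20)/(1 + 0.0315×5.6 + 0.034×6.1 + 0.013×15) = 0.494 kJ/s.
Profitability of B: 16/23 = 0.6957 kJ/s.
0.6957 > 0.494, so adding B raises the average — include it.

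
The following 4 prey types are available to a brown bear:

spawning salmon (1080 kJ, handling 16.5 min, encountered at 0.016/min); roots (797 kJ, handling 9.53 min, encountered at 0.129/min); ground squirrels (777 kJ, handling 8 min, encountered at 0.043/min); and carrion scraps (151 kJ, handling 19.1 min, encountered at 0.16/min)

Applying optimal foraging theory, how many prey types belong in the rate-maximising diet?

Rank by E/h (kJ/min): ground squirrels 97.1, roots 83.6, spawning salmon 65.5, carrion scraps 7.91. Include each in turn until the next type's E/h falls below the running intake rate.
Rate on top 1: 24.86. roots: 83.6 > 24.86 → include.
Rate on top 2: 52.94. spawning salmon: 65.5 > 52.94 → include.
Rate on top 3: 54.1. carrion scraps: 7.91 < 54.1 → exclude; stop.
Optimal diet: ground squirrels, roots, spawning salmon — 3 of 4 types.

3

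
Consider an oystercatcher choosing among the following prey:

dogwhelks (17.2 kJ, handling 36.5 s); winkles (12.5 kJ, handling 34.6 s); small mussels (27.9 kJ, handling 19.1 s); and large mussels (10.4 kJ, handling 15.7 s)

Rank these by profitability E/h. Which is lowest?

In descending order of E/h:
small mussels: 27.9/19.1 = 1.46 kJ/s
large mussels: 10.4/15.7 = 0.662 kJ/s
dogwhelks: 17.2/36.5 = 0.471 kJ/s
winkles: 12.5/34.6 = 0.361 kJ/s

winkles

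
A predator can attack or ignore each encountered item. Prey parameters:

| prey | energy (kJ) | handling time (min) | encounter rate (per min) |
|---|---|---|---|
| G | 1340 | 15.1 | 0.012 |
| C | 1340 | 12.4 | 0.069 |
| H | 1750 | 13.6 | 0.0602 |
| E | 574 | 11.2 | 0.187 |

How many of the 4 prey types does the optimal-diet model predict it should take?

3

E/h in descending order: H 129, C 108, G 88.7, E 51.2 kJ/min. The optimal diet is the largest prefix of this list for which every included type satisfies E_i/h_i > R on the types above it.
Rate on top 1: 57.93. C: 108 > 57.93 → include.
Rate on top 2: 73.97. G: 88.7 > 73.97 → include.
Rate on top 3: 74.9. E: 51.2 < 74.9 → exclude; stop.
Optimal diet: H, C, G — 3 of 4 types.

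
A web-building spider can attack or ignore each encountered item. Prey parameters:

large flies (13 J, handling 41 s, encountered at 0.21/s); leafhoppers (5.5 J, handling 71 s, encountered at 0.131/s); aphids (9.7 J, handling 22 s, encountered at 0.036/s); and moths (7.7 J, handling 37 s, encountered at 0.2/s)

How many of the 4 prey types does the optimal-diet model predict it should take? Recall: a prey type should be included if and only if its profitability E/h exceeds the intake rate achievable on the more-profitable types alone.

E/h in descending order: aphids 0.441, large flies 0.317, moths 0.208, leafhoppers 0.0775 J/s. The optimal diet is the largest prefix of this list for which every included type satisfies E_i/h_i > R on the types above it.
Rate on top 1: 0.1949. large flies: 0.317 > 0.1949 → include.
Rate on top 2: 0.296. moths: 0.208 < 0.296 → exclude; stop.
Optimal diet: aphids, large flies — 2 of 4 types.

2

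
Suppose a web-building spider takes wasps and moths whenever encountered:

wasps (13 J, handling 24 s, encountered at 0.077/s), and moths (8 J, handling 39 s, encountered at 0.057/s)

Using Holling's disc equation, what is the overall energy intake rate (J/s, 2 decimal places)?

0.29 J/s

Energy encountered per unit search time: 0.077×13 + 0.057×8 = 1.457 J/s.
Handling time per unit search time: 0.077×24 + 0.057×39 = 4.071.
Rate = 1.457/(1 + 4.071) = 0.2873 J/s.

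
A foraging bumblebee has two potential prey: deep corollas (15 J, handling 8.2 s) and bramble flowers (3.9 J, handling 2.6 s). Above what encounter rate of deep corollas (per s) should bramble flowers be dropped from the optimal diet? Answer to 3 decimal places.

0.556 per s

The zero-one rule: include bramble flowers iff E₂/h₂ > λE₁/(1+λh₁). Equality gives the switch point.
λE₁h₂ = E₂ + λE₂h₁ ⇒ λ = E₂/(E₁h₂ − E₂h₁) = 3.9/(39 − 31.98) = 0.5556 per s.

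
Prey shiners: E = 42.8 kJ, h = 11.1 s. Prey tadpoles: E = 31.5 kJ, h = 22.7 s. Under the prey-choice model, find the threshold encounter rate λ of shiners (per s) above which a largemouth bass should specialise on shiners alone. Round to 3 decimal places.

Drop tadpoles once their profitability E₂/h₂ falls below the rate achievable on shiners alone: E₂/h₂ = λE₁/(1 + λh₁).
Solve for λ: λE₁h₂ = E₂(1 + λh₁) → λ(E₁h₂ − E₂h₁) = E₂ → λ = E₂/(E₁h₂ − E₂h₁).
λ = 31.5/(42.8×22.7 − 31.5×11.1) = 31.5/621.9 = 0.05065 per s.

0.051 per s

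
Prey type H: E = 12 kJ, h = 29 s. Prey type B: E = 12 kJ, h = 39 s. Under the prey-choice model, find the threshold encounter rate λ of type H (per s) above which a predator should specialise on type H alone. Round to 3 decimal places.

At the threshold, the rate on type H alone equals the profitability of type B: λ·12/(1 + λ·29) = 12/39 = 0.3077.
Rearranging, λ(12 − 0.3077×29) = 0.3077, so λ = 0.3077/3.077 = 0.1 per s.

0.100 per s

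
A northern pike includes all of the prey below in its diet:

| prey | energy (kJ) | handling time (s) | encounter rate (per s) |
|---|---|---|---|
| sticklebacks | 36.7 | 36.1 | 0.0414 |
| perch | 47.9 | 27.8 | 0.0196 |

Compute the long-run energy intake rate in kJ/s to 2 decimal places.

Energy encountered per unit search time: 0.0414×36.7 + 0.0196×47.9 = 2.458 kJ/s.
Handling time per unit search time: 0.0414×36.1 + 0.0196×27.8 = 2.039.
Rate = 2.458/(1 + 2.039) = 0.8088 kJ/s.

0.81 kJ/s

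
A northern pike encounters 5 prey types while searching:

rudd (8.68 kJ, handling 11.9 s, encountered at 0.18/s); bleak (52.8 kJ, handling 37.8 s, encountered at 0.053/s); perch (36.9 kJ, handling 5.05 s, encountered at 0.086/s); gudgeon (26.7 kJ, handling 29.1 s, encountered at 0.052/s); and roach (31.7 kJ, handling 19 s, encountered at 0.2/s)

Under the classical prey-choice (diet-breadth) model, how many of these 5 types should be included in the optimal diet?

Rank by E/h (kJ/s): perch 7.31, roach 1.67, bleak 1.4, gudgeon 0.918, rudd 0.729. Include each in turn until the next type's E/h falls below the running intake rate.
Rate on top 1: 2.213. roach: 1.67 < 2.213 → exclude; stop.
Optimal diet: perch — 1 of 5 types.

1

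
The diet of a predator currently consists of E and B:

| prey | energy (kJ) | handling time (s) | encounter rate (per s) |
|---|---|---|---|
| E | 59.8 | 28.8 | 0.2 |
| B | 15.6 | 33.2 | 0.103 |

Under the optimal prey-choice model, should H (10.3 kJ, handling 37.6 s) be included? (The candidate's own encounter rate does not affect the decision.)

Current rate: (0.2×59.8 + 0.103×15.6)/(1 + 0.2×28.8 + 0.103×33.2) = 1.333 kJ/s.
Profitability of H: 10.3/37.6 = 0.2739 kJ/s.
0.2739 < 1.333, so adding H would lower the average — exclude it.

No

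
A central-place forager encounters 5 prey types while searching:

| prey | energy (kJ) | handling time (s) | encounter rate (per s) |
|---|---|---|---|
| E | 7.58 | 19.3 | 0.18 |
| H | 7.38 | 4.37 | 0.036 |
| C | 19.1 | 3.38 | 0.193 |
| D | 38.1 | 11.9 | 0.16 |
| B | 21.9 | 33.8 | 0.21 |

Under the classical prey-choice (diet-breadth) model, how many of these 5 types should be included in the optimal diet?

2

Profitabilities (E/h, kJ/s): C 5.65, D 3.2, H 1.69, B 0.648, E 0.393. Add prey in this order while the next type's profitability exceeds the intake rate on those already taken.
Rate on top 1: 2.231. D: 3.2 > 2.231 → include.
Rate on top 2: 2.751. H: 1.69 < 2.751 → exclude; stop.
Optimal diet: C, D — 2 of 5 types.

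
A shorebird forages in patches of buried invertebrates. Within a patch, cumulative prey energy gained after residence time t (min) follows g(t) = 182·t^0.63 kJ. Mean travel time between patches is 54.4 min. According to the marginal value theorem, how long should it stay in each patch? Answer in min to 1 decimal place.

92.6 min

Optimal t* satisfies g'(t*) = g(t*)/(T + t*).
g'(t) = 0.63·182·t^-0.37. Setting 0.63·182·t^-0.37 = 182·t^0.63/(54.4+t) gives 0.63(54.4+t) = t, so 0.37·t = 0.63×54.4.
t* = 0.63×54.4/0.37 = 92.63 min.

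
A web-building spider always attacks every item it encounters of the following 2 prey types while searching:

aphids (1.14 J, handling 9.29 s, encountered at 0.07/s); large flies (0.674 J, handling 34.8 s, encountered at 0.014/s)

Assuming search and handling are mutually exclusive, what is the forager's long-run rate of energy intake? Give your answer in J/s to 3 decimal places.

Energy encountered per unit search time: 0.07×1.14 + 0.014×0.674 = 0.08924 J/s.
Handling time per unit search time: 0.07×9.29 + 0.014×34.8 = 1.138.
Rate = 0.08924/(1 + 1.138) = 0.04175 J/s.

0.042 J/s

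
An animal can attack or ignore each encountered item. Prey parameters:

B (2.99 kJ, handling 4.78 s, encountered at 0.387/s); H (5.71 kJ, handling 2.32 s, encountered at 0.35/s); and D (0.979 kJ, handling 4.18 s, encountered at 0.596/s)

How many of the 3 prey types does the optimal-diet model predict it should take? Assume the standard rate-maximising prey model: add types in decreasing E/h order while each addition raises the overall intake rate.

1

E/h in descending order: H 2.46, B 0.626, D 0.234 kJ/s. The optimal diet is the largest prefix of this list for which every included type satisfies E_i/h_i > R on the types above it.
Rate on top 1: 1.103. B: 0.626 < 1.103 → exclude; stop.
Optimal diet: H — 1 of 3 types.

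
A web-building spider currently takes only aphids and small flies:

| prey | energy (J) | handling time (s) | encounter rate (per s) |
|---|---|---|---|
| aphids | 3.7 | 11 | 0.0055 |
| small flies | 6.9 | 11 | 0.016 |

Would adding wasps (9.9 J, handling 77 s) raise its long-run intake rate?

Intake rate on the current diet: R = (0.0055×3.7 + 0.016×6.9) / (1 + 0.0055×11 + 0.016×11) = 0.1308/1.236 = 0.1057 J/s.
Profitability of wasps: 9.9/77 = 0.1286 J/s.
0.1286 > 0.1057, so adding wasps raises the average — include it.

Yes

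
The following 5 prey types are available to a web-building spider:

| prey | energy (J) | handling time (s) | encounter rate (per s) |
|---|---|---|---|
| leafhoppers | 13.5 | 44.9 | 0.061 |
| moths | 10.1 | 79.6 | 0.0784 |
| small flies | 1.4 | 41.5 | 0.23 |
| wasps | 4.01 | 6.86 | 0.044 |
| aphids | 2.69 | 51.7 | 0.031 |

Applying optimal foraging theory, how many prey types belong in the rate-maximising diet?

2

Profitabilities (E/h, J/s): wasps 0.585, leafhoppers 0.301, moths 0.127, aphids 0.052, small flies 0.0337. Add prey in this order while the next type's profitability exceeds the intake rate on those already taken.
Rate on top 1: 0.1355. leafhoppers: 0.301 > 0.1355 → include.
Rate on top 2: 0.2475. moths: 0.127 < 0.2475 → exclude; stop.
Optimal diet: wasps, leafhoppers — 2 of 5 types.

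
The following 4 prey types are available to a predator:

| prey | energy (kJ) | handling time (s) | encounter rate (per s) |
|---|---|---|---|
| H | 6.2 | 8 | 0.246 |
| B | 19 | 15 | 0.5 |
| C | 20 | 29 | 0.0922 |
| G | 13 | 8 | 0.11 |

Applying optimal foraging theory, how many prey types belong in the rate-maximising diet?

E/h in descending order: G 1.62, B 1.27, H 0.775, C 0.69 kJ/s. The optimal diet is the largest prefix of this list for which every included type satisfies E_i/h_i > R on the types above it.
Rate on top 1: 0.7606. B: 1.27 > 0.7606 → include.
Rate on top 2: 1.165. H: 0.775 < 1.165 → exclude; stop.
Optimal diet: G, B — 2 of 4 types.

2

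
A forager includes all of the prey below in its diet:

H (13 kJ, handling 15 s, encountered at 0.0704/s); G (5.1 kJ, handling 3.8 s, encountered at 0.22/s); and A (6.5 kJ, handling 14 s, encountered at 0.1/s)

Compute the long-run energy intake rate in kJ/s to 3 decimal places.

R = (0.0704×13 + 0.22×5.1 + 0.1×6.5) / (1 + 0.0704×15 + 0.22×3.8 + 0.1×14) = 2.687/4.292 = 0.6261 kJ/s.

0.626 kJ/s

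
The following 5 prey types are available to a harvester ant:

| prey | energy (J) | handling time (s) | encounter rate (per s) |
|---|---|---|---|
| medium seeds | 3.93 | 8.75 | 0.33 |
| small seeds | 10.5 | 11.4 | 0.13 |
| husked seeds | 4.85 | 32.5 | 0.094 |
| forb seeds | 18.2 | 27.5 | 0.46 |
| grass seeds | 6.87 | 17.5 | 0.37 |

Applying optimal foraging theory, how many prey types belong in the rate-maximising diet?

Profitabilities (E/h, J/s): small seeds 0.921, forb seeds 0.662, medium seeds 0.449, grass seeds 0.393, husked seeds 0.149. Add prey in this order while the next type's profitability exceeds the intake rate on those already taken.
Rate on top 1: 0.55. forb seeds: 0.662 > 0.55 → include.
Rate on top 2: 0.6435. medium seeds: 0.449 < 0.6435 → exclude; stop.
Optimal diet: small seeds, forb seeds — 2 of 5 types.

2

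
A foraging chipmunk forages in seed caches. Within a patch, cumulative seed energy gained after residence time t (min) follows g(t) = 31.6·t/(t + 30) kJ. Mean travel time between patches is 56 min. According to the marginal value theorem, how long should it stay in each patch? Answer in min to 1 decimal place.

41.0 min

Optimal t* satisfies g'(t*) = g(t*)/(T + t*).
g'(t) = 31.6·30/(t + 30)². Setting 31.6·30/(t+30)² = 31.6t/[(t+30)(56+t)] gives 30(56+t) = t(t+30), so t² = 30×56 = 1680.
t* = √1680 = 40.99 min.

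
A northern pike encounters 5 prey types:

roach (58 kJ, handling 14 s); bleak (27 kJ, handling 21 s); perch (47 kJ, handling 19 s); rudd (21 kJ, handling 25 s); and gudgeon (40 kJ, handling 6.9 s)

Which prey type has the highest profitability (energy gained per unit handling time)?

Profitability E/h (kJ/s): roach = 58/14 = 4.14, bleak = 27/21 = 1.29, perch = 47/19 = 2.47, rudd = 21/25 = 0.84, gudgeon = 40/6.9 = 5.8.
Ranked: gudgeon > roach > perch > bleak > rudd.

gudgeon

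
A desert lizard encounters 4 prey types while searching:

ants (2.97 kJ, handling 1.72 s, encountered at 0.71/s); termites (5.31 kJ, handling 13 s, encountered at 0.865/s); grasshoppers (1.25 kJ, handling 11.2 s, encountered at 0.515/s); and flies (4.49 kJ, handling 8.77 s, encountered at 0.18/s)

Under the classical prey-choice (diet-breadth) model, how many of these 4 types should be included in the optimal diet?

Rank by E/h (kJ/s): ants 1.73, flies 0.512, termites 0.408, grasshoppers 0.112. Include each in turn until the next type's E/h falls below the running intake rate.
Rate on top 1: 0.9494. flies: 0.512 < 0.9494 → exclude; stop.
Optimal diet: ants — 1 of 4 types.

1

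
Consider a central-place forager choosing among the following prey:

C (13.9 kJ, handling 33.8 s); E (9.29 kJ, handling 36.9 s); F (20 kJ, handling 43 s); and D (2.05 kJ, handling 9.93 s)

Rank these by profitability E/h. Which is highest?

In descending order of E/h:
F: 20/43 = 0.465 kJ/s
C: 13.9/33.8 = 0.411 kJ/s
E: 9.29/36.9 = 0.252 kJ/s
D: 2.05/9.93 = 0.206 kJ/s

F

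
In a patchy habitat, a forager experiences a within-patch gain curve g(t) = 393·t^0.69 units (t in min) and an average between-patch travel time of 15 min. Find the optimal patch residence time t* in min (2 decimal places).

33.39 min

By the marginal value theorem, leave when the instantaneous gain rate g'(t) equals the habitat-wide average g(t)/(T + t).
g'(t) = 0.69·393·t^-0.31. Setting 0.69·393·t^-0.31 = 393·t^0.69/(15+t) gives 0.69(15+t) = t, so 0.31·t = 0.69×15.
t* = 0.69×15/0.31 = 33.39 min.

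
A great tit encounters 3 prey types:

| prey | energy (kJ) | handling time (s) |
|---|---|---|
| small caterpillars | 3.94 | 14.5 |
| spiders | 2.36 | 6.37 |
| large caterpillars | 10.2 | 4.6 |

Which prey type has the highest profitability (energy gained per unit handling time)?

In descending order of E/h:
large caterpillars: 10.2/4.6 = 2.22 kJ/s
spiders: 2.36/6.37 = 0.37 kJ/s
small caterpillars: 3.94/14.5 = 0.272 kJ/s

large caterpillars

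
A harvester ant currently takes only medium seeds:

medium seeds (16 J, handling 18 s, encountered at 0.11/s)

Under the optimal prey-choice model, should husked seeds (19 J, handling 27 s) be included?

Yes

Intake rate on the current diet: R = (0.11×16) / (1 + 0.11×18) = 1.76/2.98 = 0.5906 J/s.
Profitability of husked seeds: 19/27 = 0.7037 J/s.
Since 0.7037 > R, including husked seeds increases the long-run rate.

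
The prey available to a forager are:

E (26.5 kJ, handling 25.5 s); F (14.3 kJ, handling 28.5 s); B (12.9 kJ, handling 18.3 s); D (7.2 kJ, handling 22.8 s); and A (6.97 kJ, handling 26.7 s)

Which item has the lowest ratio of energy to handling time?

A

In descending order of E/h:
E: 26.5/25.5 = 1.04 kJ/s
B: 12.9/18.3 = 0.705 kJ/s
F: 14.3/28.5 = 0.502 kJ/s
D: 7.2/22.8 = 0.316 kJ/s
A: 6.97/26.7 = 0.261 kJ/s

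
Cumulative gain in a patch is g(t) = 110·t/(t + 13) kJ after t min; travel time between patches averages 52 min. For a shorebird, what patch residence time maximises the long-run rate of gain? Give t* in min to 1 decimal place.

26.0 min

Maximise g(t)/(T+t): set derivative to zero → g'(t)(T+t) = g(t).
g'(t) = 110·13/(t + 13)². Setting 110·13/(t+13)² = 110t/[(t+13)(52+t)] gives 13(52+t) = t(t+13), so t² = 13×52 = 676.
t* = √676 = 26 min.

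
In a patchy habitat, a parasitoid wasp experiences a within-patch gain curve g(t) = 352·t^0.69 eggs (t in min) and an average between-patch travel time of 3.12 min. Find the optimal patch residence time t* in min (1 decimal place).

6.9 min

By the marginal value theorem, leave when the instantaneous gain rate g'(t) equals the habitat-wide average g(t)/(T + t).
g'(t) = 0.69·352·t^-0.31. Setting 0.69·352·t^-0.31 = 352·t^0.69/(3.12+t) gives 0.69(3.12+t) = t, so 0.31·t = 0.69×3.12.
t* = 0.69×3.12/0.31 = 6.945 min.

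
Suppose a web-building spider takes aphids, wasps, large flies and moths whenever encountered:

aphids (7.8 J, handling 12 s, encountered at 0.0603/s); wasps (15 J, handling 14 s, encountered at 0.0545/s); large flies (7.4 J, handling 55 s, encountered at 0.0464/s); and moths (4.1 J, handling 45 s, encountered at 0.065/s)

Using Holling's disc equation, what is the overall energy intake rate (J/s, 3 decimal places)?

Energy encountered per unit search time: 0.0603×7.8 + 0.0545×15 + 0.0464×7.4 + 0.065×4.1 = 1.898 J/s.
Handling time per unit search time: 0.0603×12 + 0.0545×14 + 0.0464×55 + 0.065×45 = 6.964.
Rate = 1.898/(1 + 6.964) = 0.2383 J/s.

0.238 J/s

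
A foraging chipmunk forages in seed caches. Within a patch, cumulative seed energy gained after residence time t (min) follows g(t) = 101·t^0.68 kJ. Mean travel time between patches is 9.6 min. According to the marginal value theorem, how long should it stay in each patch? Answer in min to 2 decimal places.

20.40 min

Maximise g(t)/(T+t): set derivative to zero → g'(t)(T+t) = g(t).
g'(t) = 0.68·101·t^-0.32. Setting 0.68·101·t^-0.32 = 101·t^0.68/(9.6+t) gives 0.68(9.6+t) = t, so 0.32·t = 0.68×9.6.
t* = 0.68×9.6/0.32 = 20.4 min.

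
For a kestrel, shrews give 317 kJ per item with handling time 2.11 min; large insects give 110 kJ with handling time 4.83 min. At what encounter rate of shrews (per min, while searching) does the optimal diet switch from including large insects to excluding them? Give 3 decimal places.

Drop large insects once their profitability E₂/h₂ falls below the rate achievable on shrews alone: E₂/h₂ = λE₁/(1 + λh₁).
Solve for λ: λE₁h₂ = E₂(1 + λh₁) → λ(E₁h₂ − E₂h₁) = E₂ → λ = E₂/(E₁h₂ − E₂h₁).
λ = 110/(317×4.83 − 110×2.11) = 110/1299 = 0.08468 per min.

0.085 per min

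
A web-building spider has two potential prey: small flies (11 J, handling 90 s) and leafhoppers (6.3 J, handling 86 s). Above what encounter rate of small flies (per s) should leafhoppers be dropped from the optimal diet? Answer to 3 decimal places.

0.017 per s

At the threshold, the rate on small flies alone equals the profitability of leafhoppers: λ·11/(1 + λ·90) = 6.3/86 = 0.07326.
Rearranging, λ(11 − 0.07326×90) = 0.07326, so λ = 0.07326/4.407 = 0.01662 per s.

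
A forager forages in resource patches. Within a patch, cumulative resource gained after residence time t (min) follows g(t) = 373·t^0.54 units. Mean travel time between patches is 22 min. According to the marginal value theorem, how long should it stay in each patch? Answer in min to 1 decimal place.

Optimal t* satisfies g'(t*) = g(t*)/(T + t*).
g'(t) = 0.54·373·t^-0.46. Setting 0.54·373·t^-0.46 = 373·t^0.54/(22+t) gives 0.54(22+t) = t, so 0.46·t = 0.54×22.
t* = 0.54×22/0.46 = 25.83 min.

25.8 min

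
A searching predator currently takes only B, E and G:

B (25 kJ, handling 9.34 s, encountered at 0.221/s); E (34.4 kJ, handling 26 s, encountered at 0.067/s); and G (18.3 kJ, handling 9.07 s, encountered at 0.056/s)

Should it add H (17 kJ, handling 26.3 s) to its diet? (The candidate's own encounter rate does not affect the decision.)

Current rate: (0.221×25 + 0.067×34.4 + 0.056×18.3)/(1 + 0.221×9.34 + 0.067×26 + 0.056×9.07) = 1.666 kJ/s.
H: E/h = 17/26.3 = 0.6464 kJ/s.
0.6464 < 1.666, so adding H would lower the average — exclude it.

No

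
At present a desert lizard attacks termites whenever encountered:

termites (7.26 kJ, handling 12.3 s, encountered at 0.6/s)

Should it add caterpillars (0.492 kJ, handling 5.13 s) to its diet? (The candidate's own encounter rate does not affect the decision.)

No

On termites alone, R = ΣλE/(1+Σλh) = 4.356/8.38 = 0.5198 kJ/s.
Profitability of caterpillars: 0.492/5.13 = 0.09591 kJ/s.
Since 0.09591 < R, time spent handling caterpillars is better spent searching.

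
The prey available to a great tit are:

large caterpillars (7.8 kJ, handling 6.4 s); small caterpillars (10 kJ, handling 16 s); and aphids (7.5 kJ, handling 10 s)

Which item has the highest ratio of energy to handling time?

In descending order of E/h:
large caterpillars: 7.8/6.4 = 1.22 kJ/s
aphids: 7.5/10 = 0.75 kJ/s
small caterpillars: 10/16 = 0.625 kJ/s

large caterpillars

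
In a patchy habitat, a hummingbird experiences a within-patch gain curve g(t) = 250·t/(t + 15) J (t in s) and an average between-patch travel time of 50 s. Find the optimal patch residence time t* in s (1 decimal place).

27.4 s

By the marginal value theorem, leave when the instantaneous gain rate g'(t) equals the habitat-wide average g(t)/(T + t).
g'(t) = 250·15/(t + 15)². Setting 250·15/(t+15)² = 250t/[(t+15)(50+t)] gives 15(50+t) = t(t+15), so t² = 15×50 = 750.
t* = √750 = 27.39 s.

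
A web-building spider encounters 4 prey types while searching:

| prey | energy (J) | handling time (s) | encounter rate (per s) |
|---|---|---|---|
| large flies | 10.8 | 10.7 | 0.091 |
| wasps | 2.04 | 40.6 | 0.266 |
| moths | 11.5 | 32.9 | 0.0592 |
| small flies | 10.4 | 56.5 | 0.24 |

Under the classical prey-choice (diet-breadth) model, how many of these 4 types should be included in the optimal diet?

Rank by E/h (J/s): large flies 1.01, moths 0.35, small flies 0.184, wasps 0.0502. Include each in turn until the next type's E/h falls below the running intake rate.
Rate on top 1: 0.4979. moths: 0.35 < 0.4979 → exclude; stop.
Optimal diet: large flies — 1 of 4 types.

1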